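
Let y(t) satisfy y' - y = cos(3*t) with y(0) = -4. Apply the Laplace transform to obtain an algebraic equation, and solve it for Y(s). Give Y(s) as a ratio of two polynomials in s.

Transform both sides with L{·}.
The derivative rules (L{y'} = sY - y(0) = sY - (-4)) turn the left side into (s - 1)Y - (-4).
The right side is L{cos(3*t)} = s/(s^2 + 9).
So (s - 1)Y = s/(s^2 + 9) + (-4).
Solve for Y(s) and write it as one ratio of polynomials.

Y(s) = (-4*s^2 + s - 36)/(s^3 - s^2 + 9*s - 9)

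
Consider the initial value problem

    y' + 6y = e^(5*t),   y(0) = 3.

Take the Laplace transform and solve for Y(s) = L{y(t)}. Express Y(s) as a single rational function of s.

Apply the Laplace transform to the equation.
With L{y'} = sY - y(0) = sY - 3: the LHS transforms to (s + 6)Y - (3).
The right side is L{e^(5*t)} = 1/(s - 5).
So (s + 6)Y = 1/(s - 5) + (3).
Solve for Y(s) and write it as one ratio of polynomials.

Y(s) = (3*s - 14)/(s^2 + s - 30)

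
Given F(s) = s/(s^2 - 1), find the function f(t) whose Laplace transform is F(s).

f(t) = cosh(t)

Since L{cosh(t)} = s/(s^2 - 1), the inverse is cosh(t).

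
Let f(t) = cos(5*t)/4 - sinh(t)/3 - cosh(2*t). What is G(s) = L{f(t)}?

G(s) = s/(4*(s^2 + 25)) - s/(s^2 - 4) - 1/(3*(s^2 - 1))

The transform is linear, so treat each term independently.
(-1)·[L{cosh(2t)} = s/(s^2 - 4)]; (-1/3)·[L{sinh(t)} = 1/(s^2 - 1)]; (1/4)·[L{cos(5t)} = s/(s^2 + 25)].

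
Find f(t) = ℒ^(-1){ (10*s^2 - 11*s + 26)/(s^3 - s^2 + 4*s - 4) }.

Factor the denominator: s^3 - s^2 + 4*s - 4 = (s - 1)*(s^2 + 4).
Partial fraction decomposition gives [5/(s - 1)] + [5*s/(s^2 + 4)] + [-6/(s^2 + 4)].
Invert each term: 5/(s - 1) ↔ 5e^(t); 5·s/(s^2 + 4) ↔ 5cos(2t); -3·2/(s^2 + 4) ↔ -3sin(2t).

f(t) = 5*exp(t) - 3*sin(2*t) + 5*cos(2*t)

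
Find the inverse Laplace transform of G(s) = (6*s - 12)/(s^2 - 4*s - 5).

6*exp(2*t)*cosh(3*t)

Rewrite the denominator: s^2 - 4*s - 5 = (s - 2)^2 - 9.
The form in (s - 2) signals a first-shifting-theorem factor e^(2t).
Since L{cosh(3t)} = s/(s^2 - 9), the inverse is exp(2*t)*cosh(3*t), scaled by 6.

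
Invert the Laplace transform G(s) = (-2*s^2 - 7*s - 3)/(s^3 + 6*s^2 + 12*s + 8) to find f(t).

Factor the denominator: s^3 + 6*s^2 + 12*s + 8 = (s + 2)^3.
Partial fraction decomposition gives [-2/(s + 2)] + [(s + 2)^(-2)] + [3/(s + 2)^3].
Invert each term: -2/(s + 2) ↔ -2e^(-2t); 1/(s + 2)^2 ↔ t·e^(-2t); 3/(s + 2)^3 ↔ (3/2)t^2·e^(-2t).

f(t) = 3*t^2*exp(-2*t)/2 + t*exp(-2*t) - 2*exp(-2*t)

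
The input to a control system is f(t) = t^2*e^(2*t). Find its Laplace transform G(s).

G(s) = 2/(s - 2)^3

L{e^(2t)} = 1/(s - 2).
Then apply L{t^2·g(t)} = (-1)^2 d^2/ds^2[H(s)] with H(s) = 1/(s - 2):
differentiating 2 times and applying the sign gives 2/(s - 2)^3.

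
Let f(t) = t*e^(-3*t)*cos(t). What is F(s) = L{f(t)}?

L{cos(t)} = s/(s^2 + 1).
Multiplying by e^(-3t) shifts s → s + 3, so L{e^(-3*t)*cos(t)} = (s + 3)/((s + 3)^2 + 1).
Then apply L{t·g(t)} = -d/ds[G(s)] with G(s) = (s + 3)/((s + 3)^2 + 1):
differentiating 1 time and applying the sign gives (s + 2)*(s + 4)/(s^2 + 6*s + 10)^2.

F(s) = (s + 2)*(s + 4)/(s^2 + 6*s + 10)^2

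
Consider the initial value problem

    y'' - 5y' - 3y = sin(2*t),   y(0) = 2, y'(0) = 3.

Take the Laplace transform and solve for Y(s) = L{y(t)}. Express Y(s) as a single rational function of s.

Take the Laplace transform of both sides.
With L{y''} = s^2 Y - s·y(0) - y'(0) and L{y'} = sY - y(0), with y(0) = 2, y'(0) = 3: the LHS transforms to (s^2 - 5*s - 3)Y - (2*s - 7).
The right side is L{sin(2*t)} = 2/(s^2 + 4).
So (s^2 - 5*s - 3)Y = 2/(s^2 + 4) + (2*s - 7).
Divide through and combine into a single rational function.

Y(s) = (2*s^3 - 7*s^2 + 8*s - 26)/(s^4 - 5*s^3 + s^2 - 20*s - 12)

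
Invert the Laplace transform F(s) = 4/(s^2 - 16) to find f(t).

Since L{sinh(4t)} = 4/(s^2 - 16), the inverse is sinh(4*t).

f(t) = sinh(4*t)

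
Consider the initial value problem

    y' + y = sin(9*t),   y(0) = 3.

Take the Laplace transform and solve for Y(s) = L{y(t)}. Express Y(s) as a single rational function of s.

Laplace-transform each side.
The derivative rules (L{y'} = sY - y(0) = sY - 3) turn the left side into (s + 1)Y - (3).
The right side is L{sin(9*t)} = 9/(s^2 + 81).
So (s + 1)Y = 9/(s^2 + 81) + (3).
Isolate Y and clear denominators.

Y(s) = (3*s^2 + 252)/(s^3 + s^2 + 81*s + 81)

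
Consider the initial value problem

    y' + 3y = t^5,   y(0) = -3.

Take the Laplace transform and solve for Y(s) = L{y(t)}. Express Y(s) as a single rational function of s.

Laplace-transform each side.
The derivative rules (L{y'} = sY - y(0) = sY - (-3)) turn the left side into (s + 3)Y - (-3).
The right side is L{t^5} = 120/s^6.
So (s + 3)Y = 120/s^6 + (-3).
Divide through and combine into a single rational function.

Y(s) = (-3*s^6 + 120)/(s^7 + 3*s^6)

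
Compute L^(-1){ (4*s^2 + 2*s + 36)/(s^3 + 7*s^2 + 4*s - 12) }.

Factor the denominator: s^3 + 7*s^2 + 4*s - 12 = (s - 1)*(s + 2)*(s + 6).
Partial fraction decomposition gives [6/(s + 6)] + [-4/(s + 2)] + [2/(s - 1)].
Invert each term: 6/(s + 6) ↔ 6e^(-6t); -4/(s + 2) ↔ -4e^(-2t); 2/(s - 1) ↔ 2e^(t).

2*exp(t) - 4*exp(-2*t) + 6*exp(-6*t)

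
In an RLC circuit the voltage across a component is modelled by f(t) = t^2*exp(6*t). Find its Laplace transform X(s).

X(s) = 2/(s - 6)^3

L{e^(6t)} = 1/(s - 6).
Then apply L{t^2·g(t)} = (-1)^2 d^2/ds^2[G(s)] with G(s) = 1/(s - 6):
differentiating 2 times and applying the sign gives 2/(s - 6)^3.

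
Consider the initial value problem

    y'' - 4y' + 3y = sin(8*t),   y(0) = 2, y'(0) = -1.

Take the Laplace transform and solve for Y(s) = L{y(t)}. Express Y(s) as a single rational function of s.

Apply the Laplace transform to the equation.
Using L{y''} = s^2 Y - s·y(0) - y'(0) and L{y'} = sY - y(0), with y(0) = 2, y'(0) = -1, the left side becomes (s^2 - 4*s + 3)Y - (2*s - 9).
The right side is L{sin(8*t)} = 8/(s^2 + 64).
So (s^2 - 4*s + 3)Y = 8/(s^2 + 64) + (2*s - 9).
Divide through and combine into a single rational function.

Y(s) = (2*s^3 - 9*s^2 + 128*s - 568)/(s^4 - 4*s^3 + 67*s^2 - 256*s + 192)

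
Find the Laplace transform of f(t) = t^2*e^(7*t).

2/(s - 7)^3

L{e^(7t)} = 1/(s - 7).
Then apply L{t^2·g(t)} = (-1)^2 d^2/ds^2[H(s)] with H(s) = 1/(s - 7):
differentiating 2 times and applying the sign gives 2/(s - 7)^3.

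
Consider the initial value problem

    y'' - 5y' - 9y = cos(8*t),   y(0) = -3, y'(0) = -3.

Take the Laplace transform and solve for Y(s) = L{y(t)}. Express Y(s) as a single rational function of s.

Apply the Laplace transform to the equation.
With L{y''} = s^2 Y - s·y(0) - y'(0) and L{y'} = sY - y(0), with y(0) = -3, y'(0) = -3: the LHS transforms to (s^2 - 5*s - 9)Y - (-3*s + 12).
The right side is L{cos(8*t)} = s/(s^2 + 64).
So (s^2 - 5*s - 9)Y = s/(s^2 + 64) + (-3*s + 12).
Isolate Y and clear denominators.

Y(s) = (-3*s^3 + 12*s^2 - 191*s + 768)/(s^4 - 5*s^3 + 55*s^2 - 320*s - 576)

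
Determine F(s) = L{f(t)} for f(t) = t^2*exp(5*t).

F(s) = 2/(s - 5)^3

L{e^(5t)} = 1/(s - 5).
Then apply L{t^2·g(t)} = (-1)^2 d^2/ds^2[G(s)] with G(s) = 1/(s - 5):
differentiating 2 times and applying the sign gives 2/(s - 5)^3.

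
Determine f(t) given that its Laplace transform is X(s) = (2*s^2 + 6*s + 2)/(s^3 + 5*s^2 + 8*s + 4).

Factor the denominator: s^3 + 5*s^2 + 8*s + 4 = (s + 1)*(s + 2)^2.
Partial fraction decomposition gives [4/(s + 2)] + [2/(s + 2)^2] + [-2/(s + 1)].
Invert each term: 4/(s + 2) ↔ 4e^(-2t); 2/(s + 2)^2 ↔ 2t·e^(-2t); -2/(s + 1) ↔ -2e^(-t).

f(t) = 2*t*exp(-2*t) - 2*exp(-t) + 4*exp(-2*t)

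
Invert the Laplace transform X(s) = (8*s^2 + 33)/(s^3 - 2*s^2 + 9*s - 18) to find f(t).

f(t) = 5*exp(2*t) + 2*sin(3*t) + 3*cos(3*t)

Factor the denominator: s^3 - 2*s^2 + 9*s - 18 = (s - 2)*(s^2 + 9).
Partial fraction decomposition gives [5/(s - 2)] + [3*s/(s^2 + 9)] + [6/(s^2 + 9)].
Invert each term: 5/(s - 2) ↔ 5e^(2t); 3·s/(s^2 + 9) ↔ 3cos(3t); 2·3/(s^2 + 9) ↔ 2sin(3t).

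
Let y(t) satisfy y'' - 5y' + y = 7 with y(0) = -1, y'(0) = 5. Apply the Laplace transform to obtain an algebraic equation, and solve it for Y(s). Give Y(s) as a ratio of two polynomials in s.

Y(s) = (-s^2 + 10*s + 7)/(s^3 - 5*s^2 + s)

Take the Laplace transform of both sides.
The derivative rules (L{y''} = s^2 Y - s·y(0) - y'(0) and L{y'} = sY - y(0), with y(0) = -1, y'(0) = 5) turn the left side into (s^2 - 5*s + 1)Y - (-s + 10).
The right side is L{7} = 7/s.
So (s^2 - 5*s + 1)Y = 7/s + (-s + 10).
Solve for Y(s) and write it as one ratio of polynomials.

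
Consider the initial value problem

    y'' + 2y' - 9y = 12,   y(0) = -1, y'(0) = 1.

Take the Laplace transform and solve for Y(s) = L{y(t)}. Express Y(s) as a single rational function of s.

Laplace-transform each side.
With L{y''} = s^2 Y - s·y(0) - y'(0) and L{y'} = sY - y(0), with y(0) = -1, y'(0) = 1: the LHS transforms to (s^2 + 2*s - 9)Y - (-s - 1).
The right side is L{12} = 12/s.
So (s^2 + 2*s - 9)Y = 12/s + (-s - 1).
Isolate Y and clear denominators.

Y(s) = (-s^2 - s + 12)/(s^3 + 2*s^2 - 9*s)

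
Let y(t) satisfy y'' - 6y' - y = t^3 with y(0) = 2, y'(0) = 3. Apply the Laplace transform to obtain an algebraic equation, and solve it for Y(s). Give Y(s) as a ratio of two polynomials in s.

Transform both sides with L{·}.
The derivative rules (L{y''} = s^2 Y - s·y(0) - y'(0) and L{y'} = sY - y(0), with y(0) = 2, y'(0) = 3) turn the left side into (s^2 - 6*s - 1)Y - (2*s - 9).
The right side is L{t^3} = 6/s^4.
So (s^2 - 6*s - 1)Y = 6/s^4 + (2*s - 9).
Solve for Y(s) and write it as one ratio of polynomials.

Y(s) = (2*s^5 - 9*s^4 + 6)/(s^6 - 6*s^5 - s^4)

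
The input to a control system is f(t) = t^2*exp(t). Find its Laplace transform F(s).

L{e^(t)} = 1/(s - 1).
Then apply L{t^2·g(t)} = (-1)^2 d^2/ds^2[G(s)] with G(s) = 1/(s - 1):
differentiating 2 times and applying the sign gives 2/(s - 1)^3.

F(s) = 2/(s - 1)^3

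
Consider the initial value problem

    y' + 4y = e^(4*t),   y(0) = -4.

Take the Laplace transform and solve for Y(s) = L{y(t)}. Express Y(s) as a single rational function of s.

Apply the Laplace transform to the equation.
With L{y'} = sY - y(0) = sY - (-4): the LHS transforms to (s + 4)Y - (-4).
The right side is L{e^(4*t)} = 1/(s - 4).
So (s + 4)Y = 1/(s - 4) + (-4).
Isolate Y and clear denominators.

Y(s) = (-4*s + 17)/(s^2 - 16)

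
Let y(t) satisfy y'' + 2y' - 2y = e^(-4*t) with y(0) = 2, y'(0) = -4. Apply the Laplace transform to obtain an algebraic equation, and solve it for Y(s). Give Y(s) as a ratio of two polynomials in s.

Apply the Laplace transform to the equation.
The derivative rules (L{y''} = s^2 Y - s·y(0) - y'(0) and L{y'} = sY - y(0), with y(0) = 2, y'(0) = -4) turn the left side into (s^2 + 2*s - 2)Y - (2*s).
The right side is L{e^(-4*t)} = 1/(s + 4).
So (s^2 + 2*s - 2)Y = 1/(s + 4) + (2*s).
Solve for Y(s) and write it as one ratio of polynomials.

Y(s) = (2*s^2 + 8*s + 1)/(s^3 + 6*s^2 + 6*s - 8)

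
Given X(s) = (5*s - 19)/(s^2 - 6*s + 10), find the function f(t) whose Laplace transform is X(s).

Complete the square in the denominator: s^2 - 6*s + 10 = (s - 3)^2 + 1^2.
Split the numerator to match: 5*s - 19 = 5·(s - 3) - 4·1.
Invert each term: 5·(s - 3)/((s - 3)^2 + 1) ↔ 5e^(3t)cos(t); -4·1/((s - 3)^2 + 1) ↔ -4e^(3t)sin(t).

f(t) = -4*exp(3*t)*sin(t) + 5*exp(3*t)*cos(t)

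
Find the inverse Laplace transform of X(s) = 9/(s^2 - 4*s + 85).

exp(2*t)*sin(9*t)

Rewrite the denominator: s^2 - 4*s + 85 = (s - 2)^2 + 81.
The form in (s - 2) signals a first-shifting-theorem factor e^(2t).
Since L{sin(9t)} = 9/(s^2 + 81), the inverse is exp(2*t)*sin(9*t).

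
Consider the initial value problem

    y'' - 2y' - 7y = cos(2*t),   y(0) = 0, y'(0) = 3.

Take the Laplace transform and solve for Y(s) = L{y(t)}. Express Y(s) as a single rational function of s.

Y(s) = (3*s^2 + s + 12)/(s^4 - 2*s^3 - 3*s^2 - 8*s - 28)

Apply the Laplace transform to the equation.
The derivative rules (L{y''} = s^2 Y - s·y(0) - y'(0) and L{y'} = sY - y(0), with y(0) = 0, y'(0) = 3) turn the left side into (s^2 - 2*s - 7)Y - (3).
The right side is L{cos(2*t)} = s/(s^2 + 4).
So (s^2 - 2*s - 7)Y = s/(s^2 + 4) + (3).
Solve for Y(s) and write it as one ratio of polynomials.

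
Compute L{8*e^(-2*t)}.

8/(s + 2)

L{8} = 8/s.
By the first shifting theorem, multiplying by e^(-2t) replaces s with s + 2.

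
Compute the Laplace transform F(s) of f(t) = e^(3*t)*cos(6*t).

F(s) = (s - 3)/((s - 3)^2 + 36)

L{cos(6t)} = s/(s^2 + 36).
By the first shifting theorem, multiplying by e^(3t) replaces s with s - 3.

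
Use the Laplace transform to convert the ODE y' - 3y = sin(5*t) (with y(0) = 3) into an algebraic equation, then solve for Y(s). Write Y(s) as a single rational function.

Apply the Laplace transform to the equation.
The derivative rules (L{y'} = sY - y(0) = sY - 3) turn the left side into (s - 3)Y - (3).
The right side is L{sin(5*t)} = 5/(s^2 + 25).
So (s - 3)Y = 5/(s^2 + 25) + (3).
Isolate Y and clear denominators.

Y(s) = (3*s^2 + 80)/(s^3 - 3*s^2 + 25*s - 75)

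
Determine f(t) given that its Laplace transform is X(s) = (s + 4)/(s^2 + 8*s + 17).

f(t) = exp(-4*t)*cos(t)

Rewrite the denominator: s^2 + 8*s + 17 = (s + 4)^2 + 1.
The form in (s + 4) signals a first-shifting-theorem factor e^(-4t).
Since L{cos(t)} = s/(s^2 + 1), the inverse is e^(-4*t)*cos(t).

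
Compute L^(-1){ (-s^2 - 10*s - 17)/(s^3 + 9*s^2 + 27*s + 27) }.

2*t^2*exp(-3*t) - 4*t*exp(-3*t) - exp(-3*t)

Factor the denominator: s^3 + 9*s^2 + 27*s + 27 = (s + 3)^3.
Partial fraction decomposition gives [-1/(s + 3)] + [-4/(s + 3)^2] + [4/(s + 3)^3].
Invert each term: -1/(s + 3) ↔ -e^(-3t); -4/(s + 3)^2 ↔ -4t·e^(-3t); 4/(s + 3)^3 ↔ (2)t^2·e^(-3t).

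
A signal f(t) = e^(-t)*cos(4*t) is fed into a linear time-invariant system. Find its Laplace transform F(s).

F(s) = (s + 1)/((s + 1)^2 + 16)

L{cos(4t)} = s/(s^2 + 16).
By the first shifting theorem, multiplying by e^(-t) replaces s with s + 1.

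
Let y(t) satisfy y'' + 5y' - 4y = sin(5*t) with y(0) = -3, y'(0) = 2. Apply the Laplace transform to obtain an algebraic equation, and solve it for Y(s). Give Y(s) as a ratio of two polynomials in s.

Y(s) = (-3*s^3 - 13*s^2 - 75*s - 320)/(s^4 + 5*s^3 + 21*s^2 + 125*s - 100)

Apply the Laplace transform to the equation.
The derivative rules (L{y''} = s^2 Y - s·y(0) - y'(0) and L{y'} = sY - y(0), with y(0) = -3, y'(0) = 2) turn the left side into (s^2 + 5*s - 4)Y - (-3*s - 13).
The right side is L{sin(5*t)} = 5/(s^2 + 25).
So (s^2 + 5*s - 4)Y = 5/(s^2 + 25) + (-3*s - 13).
Divide through and combine into a single rational function.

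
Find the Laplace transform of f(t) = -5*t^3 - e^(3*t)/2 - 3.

By linearity of the Laplace transform, transform each term separately.
(-5)·[L{t^3} = 3!/s^4 = 6/s^4]; L{-3} = -3/s; (-1/2)·[L{e^(3t)} = 1/(s - 3)].

-1/(2*(s - 3)) - 3/s - 30/s^4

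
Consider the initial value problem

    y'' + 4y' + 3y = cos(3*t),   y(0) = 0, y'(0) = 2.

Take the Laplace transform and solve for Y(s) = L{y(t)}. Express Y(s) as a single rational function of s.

Y(s) = (2*s^2 + s + 18)/(s^4 + 4*s^3 + 12*s^2 + 36*s + 27)

Apply the Laplace transform to the equation.
Using L{y''} = s^2 Y - s·y(0) - y'(0) and L{y'} = sY - y(0), with y(0) = 0, y'(0) = 2, the left side becomes (s^2 + 4*s + 3)Y - (2).
The right side is L{cos(3*t)} = s/(s^2 + 9).
So (s^2 + 4*s + 3)Y = s/(s^2 + 9) + (2).
Divide through and combine into a single rational function.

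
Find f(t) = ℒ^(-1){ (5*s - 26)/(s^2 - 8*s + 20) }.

Complete the square in the denominator: s^2 - 8*s + 20 = (s - 4)^2 + 2^2.
Split the numerator to match: 5*s - 26 = 5·(s - 4) - 3·2.
Invert each term: 5·(s - 4)/((s - 4)^2 + 4) ↔ 5e^(4t)cos(2t); -3·2/((s - 4)^2 + 4) ↔ -3e^(4t)sin(2t).

f(t) = -3*exp(4*t)*sin(2*t) + 5*exp(4*t)*cos(2*t)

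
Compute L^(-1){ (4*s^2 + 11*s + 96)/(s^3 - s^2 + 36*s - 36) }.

Factor the denominator: s^3 - s^2 + 36*s - 36 = (s - 1)*(s^2 + 36).
Partial fraction decomposition gives [3/(s - 1)] + [s/(s^2 + 36)] + [12/(s^2 + 36)].
Invert each term: 3/(s - 1) ↔ 3e^(t); 1·s/(s^2 + 36) ↔ cos(6t); 2·6/(s^2 + 36) ↔ 2sin(6t).

3*exp(t) + 2*sin(6*t) + cos(6*t)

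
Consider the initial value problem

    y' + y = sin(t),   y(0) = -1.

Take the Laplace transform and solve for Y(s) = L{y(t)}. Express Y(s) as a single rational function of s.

Y(s) = -s^2/(s^3 + s^2 + s + 1)

Transform both sides with L{·}.
The derivative rules (L{y'} = sY - y(0) = sY - (-1)) turn the left side into (s + 1)Y - (-1).
The right side is L{sin(t)} = 1/(s^2 + 1).
So (s + 1)Y = 1/(s^2 + 1) + (-1).
Isolate Y and clear denominators.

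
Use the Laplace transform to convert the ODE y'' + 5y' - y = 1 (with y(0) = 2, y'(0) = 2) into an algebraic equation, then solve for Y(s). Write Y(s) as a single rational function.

Take the Laplace transform of both sides.
With L{y''} = s^2 Y - s·y(0) - y'(0) and L{y'} = sY - y(0), with y(0) = 2, y'(0) = 2: the LHS transforms to (s^2 + 5*s - 1)Y - (2*s + 12).
The right side is L{1} = 1/s.
So (s^2 + 5*s - 1)Y = 1/s + (2*s + 12).
Divide through and combine into a single rational function.

Y(s) = (2*s^2 + 12*s + 1)/(s^3 + 5*s^2 - s)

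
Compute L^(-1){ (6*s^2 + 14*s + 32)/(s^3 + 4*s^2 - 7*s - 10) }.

Factor the denominator: s^3 + 4*s^2 - 7*s - 10 = (s - 2)*(s + 1)*(s + 5).
Partial fraction decomposition gives [4/(s + 5)] + [-2/(s + 1)] + [4/(s - 2)].
Invert each term: 4/(s + 5) ↔ 4e^(-5t); -2/(s + 1) ↔ -2e^(-t); 4/(s - 2) ↔ 4e^(2t).

4*exp(2*t) - 2*exp(-t) + 4*exp(-5*t)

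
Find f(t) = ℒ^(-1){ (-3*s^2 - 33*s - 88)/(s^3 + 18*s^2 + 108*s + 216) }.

Factor the denominator: s^3 + 18*s^2 + 108*s + 216 = (s + 6)^3.
Partial fraction decomposition gives [-3/(s + 6)] + [3/(s + 6)^2] + [2/(s + 6)^3].
Invert each term: -3/(s + 6) ↔ -3e^(-6t); 3/(s + 6)^2 ↔ 3t·e^(-6t); 2/(s + 6)^3 ↔ (1)t^2·e^(-6t).

f(t) = t^2*exp(-6*t) + 3*t*exp(-6*t) - 3*exp(-6*t)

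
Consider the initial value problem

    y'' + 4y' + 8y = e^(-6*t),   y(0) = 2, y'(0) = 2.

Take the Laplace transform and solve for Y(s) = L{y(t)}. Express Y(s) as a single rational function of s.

Y(s) = (2*s^2 + 22*s + 61)/(s^3 + 10*s^2 + 32*s + 48)

Laplace-transform each side.
With L{y''} = s^2 Y - s·y(0) - y'(0) and L{y'} = sY - y(0), with y(0) = 2, y'(0) = 2: the LHS transforms to (s^2 + 4*s + 8)Y - (2*s + 10).
The right side is L{e^(-6*t)} = 1/(s + 6).
So (s^2 + 4*s + 8)Y = 1/(s + 6) + (2*s + 10).
Isolate Y and clear denominators.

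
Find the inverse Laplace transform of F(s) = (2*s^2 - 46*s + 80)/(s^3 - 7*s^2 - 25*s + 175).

Factor the denominator: s^3 - 7*s^2 - 25*s + 175 = (s - 7)*(s - 5)*(s + 5).
Partial fraction decomposition gives [3/(s + 5)] + [5/(s - 5)] + [-6/(s - 7)].
Invert each term: 3/(s + 5) ↔ 3e^(-5t); 5/(s - 5) ↔ 5e^(5t); -6/(s - 7) ↔ -6e^(7t).

-6*exp(7*t) + 5*exp(5*t) + 3*exp(-5*t)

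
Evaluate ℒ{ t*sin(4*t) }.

8*s/(s^2 + 16)^2

L{sin(4t)} = 4/(s^2 + 16).
Then apply L{t·g(t)} = -d/ds[G(s)] with G(s) = 4/(s^2 + 16):
differentiating 1 time and applying the sign gives 8*s/(s^2 + 16)^2.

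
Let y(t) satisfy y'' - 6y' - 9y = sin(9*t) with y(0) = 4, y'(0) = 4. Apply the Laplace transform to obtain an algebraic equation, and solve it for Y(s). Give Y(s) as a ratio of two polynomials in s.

Transform both sides with L{·}.
With L{y''} = s^2 Y - s·y(0) - y'(0) and L{y'} = sY - y(0), with y(0) = 4, y'(0) = 4: the LHS transforms to (s^2 - 6*s - 9)Y - (4*s - 20).
The right side is L{sin(9*t)} = 9/(s^2 + 81).
So (s^2 - 6*s - 9)Y = 9/(s^2 + 81) + (4*s - 20).
Divide through and combine into a single rational function.

Y(s) = (4*s^3 - 20*s^2 + 324*s - 1611)/(s^4 - 6*s^3 + 72*s^2 - 486*s - 729)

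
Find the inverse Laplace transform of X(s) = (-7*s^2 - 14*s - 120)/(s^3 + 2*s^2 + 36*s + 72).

-sin(6*t) - 4*cos(6*t) - 3*exp(-2*t)

Factor the denominator: s^3 + 2*s^2 + 36*s + 72 = (s + 2)*(s^2 + 36).
Partial fraction decomposition gives [-3/(s + 2)] + [-4*s/(s^2 + 36)] + [-6/(s^2 + 36)].
Invert each term: -3/(s + 2) ↔ -3e^(-2t); -4·s/(s^2 + 36) ↔ -4cos(6t); -1·6/(s^2 + 36) ↔ -sin(6t).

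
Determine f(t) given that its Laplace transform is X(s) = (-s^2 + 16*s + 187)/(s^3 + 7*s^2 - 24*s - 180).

Factor the denominator: s^3 + 7*s^2 - 24*s - 180 = (s - 5)*(s + 6)^2.
Partial fraction decomposition gives [-3/(s + 6)] + [-5/(s + 6)^2] + [2/(s - 5)].
Invert each term: -3/(s + 6) ↔ -3e^(-6t); -5/(s + 6)^2 ↔ -5t·e^(-6t); 2/(s - 5) ↔ 2e^(5t).

f(t) = -5*t*exp(-6*t) + 2*exp(5*t) - 3*exp(-6*t)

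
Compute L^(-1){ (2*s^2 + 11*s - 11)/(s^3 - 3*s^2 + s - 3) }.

Factor the denominator: s^3 - 3*s^2 + s - 3 = (s - 3)*(s^2 + 1).
Partial fraction decomposition gives [4/(s - 3)] + [-2*s/(s^2 + 1)] + [5/(s^2 + 1)].
Invert each term: 4/(s - 3) ↔ 4e^(3t); -2·s/(s^2 + 1) ↔ -2cos(t); 5·1/(s^2 + 1) ↔ 5sin(t).

4*exp(3*t) + 5*sin(t) - 2*cos(t)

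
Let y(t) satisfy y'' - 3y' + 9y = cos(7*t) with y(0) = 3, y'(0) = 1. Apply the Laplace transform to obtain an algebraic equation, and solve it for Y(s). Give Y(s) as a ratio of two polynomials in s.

Transform both sides with L{·}.
With L{y''} = s^2 Y - s·y(0) - y'(0) and L{y'} = sY - y(0), with y(0) = 3, y'(0) = 1: the LHS transforms to (s^2 - 3*s + 9)Y - (3*s - 8).
The right side is L{cos(7*t)} = s/(s^2 + 49).
So (s^2 - 3*s + 9)Y = s/(s^2 + 49) + (3*s - 8).
Solve for Y(s) and write it as one ratio of polynomials.

Y(s) = (3*s^3 - 8*s^2 + 148*s - 392)/(s^4 - 3*s^3 + 58*s^2 - 147*s + 441)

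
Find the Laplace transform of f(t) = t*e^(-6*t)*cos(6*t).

s*(s + 12)/(s^2 + 12*s + 72)^2

L{cos(6t)} = s/(s^2 + 36).
Multiplying by e^(-6t) shifts s → s + 6, so L{e^(-6*t)*cos(6*t)} = (s + 6)/((s + 6)^2 + 36).
Then apply L{t·g(t)} = -d/ds[G(s)] with G(s) = (s + 6)/((s + 6)^2 + 36):
differentiating 1 time and applying the sign gives s*(s + 12)/(s^2 + 12*s + 72)^2.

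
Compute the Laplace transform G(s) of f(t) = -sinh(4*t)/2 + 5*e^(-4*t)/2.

Apply the Laplace transform termwise.
(-1/2)·[L{sinh(4t)} = 4/(s^2 - 16)]; (5/2)·[L{e^(-4t)} = 1/(s + 4)].

G(s) = -2/(s^2 - 16) + 5/(2*(s + 4))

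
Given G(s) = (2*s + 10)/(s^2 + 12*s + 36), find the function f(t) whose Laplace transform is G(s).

Factor the denominator: s^2 + 12*s + 36 = (s + 6)^2.
Partial fraction decomposition gives [2/(s + 6)] + [-2/(s + 6)^2].
Invert each term: 2/(s + 6) ↔ 2e^(-6t); -2/(s + 6)^2 ↔ -2t·e^(-6t).

f(t) = -2*t*exp(-6*t) + 2*exp(-6*t)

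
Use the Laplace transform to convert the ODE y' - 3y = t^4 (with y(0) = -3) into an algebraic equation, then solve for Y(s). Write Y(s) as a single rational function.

Y(s) = (-3*s^5 + 24)/(s^6 - 3*s^5)

Transform both sides with L{·}.
The derivative rules (L{y'} = sY - y(0) = sY - (-3)) turn the left side into (s - 3)Y - (-3).
The right side is L{t^4} = 24/s^5.
So (s - 3)Y = 24/s^5 + (-3).
Isolate Y and clear denominators.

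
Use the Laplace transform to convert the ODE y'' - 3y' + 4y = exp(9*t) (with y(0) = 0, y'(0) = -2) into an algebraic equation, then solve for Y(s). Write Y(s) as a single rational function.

Apply the Laplace transform to the equation.
The derivative rules (L{y''} = s^2 Y - s·y(0) - y'(0) and L{y'} = sY - y(0), with y(0) = 0, y'(0) = -2) turn the left side into (s^2 - 3*s + 4)Y - (-2).
The right side is L{exp(9*t)} = 1/(s - 9).
So (s^2 - 3*s + 4)Y = 1/(s - 9) + (-2).
Solve for Y(s) and write it as one ratio of polynomials.

Y(s) = (-2*s + 19)/(s^3 - 12*s^2 + 31*s - 36)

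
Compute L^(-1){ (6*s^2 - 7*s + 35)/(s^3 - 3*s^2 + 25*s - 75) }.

Factor the denominator: s^3 - 3*s^2 + 25*s - 75 = (s - 3)*(s^2 + 25).
Partial fraction decomposition gives [2/(s - 3)] + [4*s/(s^2 + 25)] + [5/(s^2 + 25)].
Invert each term: 2/(s - 3) ↔ 2e^(3t); 4·s/(s^2 + 25) ↔ 4cos(5t); 1·5/(s^2 + 25) ↔ sin(5t).

2*exp(3*t) + sin(5*t) + 4*cos(5*t)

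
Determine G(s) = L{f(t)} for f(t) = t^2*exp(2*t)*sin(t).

L{sin(t)} = 1/(s^2 + 1).
Multiplying by e^(2t) shifts s → s - 2, so L{exp(2*t)*sin(t)} = 1/((s - 2)^2 + 1).
Then apply L{t^2·g(t)} = (-1)^2 d^2/ds^2[H(s)] with H(s) = 1/((s - 2)^2 + 1):
differentiating 2 times and applying the sign gives 2*(3*s^2 - 12*s + 11)/(s^2 - 4*s + 5)^3.

G(s) = 2*(3*s^2 - 12*s + 11)/(s^2 - 4*s + 5)^3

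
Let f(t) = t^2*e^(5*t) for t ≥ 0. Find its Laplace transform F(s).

F(s) = 2/(s - 5)^3

L{e^(5t)} = 1/(s - 5).
Then apply L{t^2·g(t)} = (-1)^2 d^2/ds^2[G(s)] with G(s) = 1/(s - 5):
differentiating 2 times and applying the sign gives 2/(s - 5)^3.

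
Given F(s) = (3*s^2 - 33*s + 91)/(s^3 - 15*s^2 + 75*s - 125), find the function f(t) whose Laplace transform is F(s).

Factor the denominator: s^3 - 15*s^2 + 75*s - 125 = (s - 5)^3.
Partial fraction decomposition gives [3/(s - 5)] + [-3/(s - 5)^2] + [(s - 5)^(-3)].
Invert each term: 3/(s - 5) ↔ 3e^(5t); -3/(s - 5)^2 ↔ -3t·e^(5t); 1/(s - 5)^3 ↔ (1/2)t^2·e^(5t).

f(t) = t^2*exp(5*t)/2 - 3*t*exp(5*t) + 3*exp(5*t)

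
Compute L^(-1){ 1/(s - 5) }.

exp(5*t)

Since L{e^(5t)} = 1/(s - 5), the inverse is e^(5*t).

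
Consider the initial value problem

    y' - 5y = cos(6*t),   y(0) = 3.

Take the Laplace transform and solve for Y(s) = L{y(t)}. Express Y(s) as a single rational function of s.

Y(s) = (3*s^2 + s + 108)/(s^3 - 5*s^2 + 36*s - 180)

Transform both sides with L{·}.
With L{y'} = sY - y(0) = sY - 3: the LHS transforms to (s - 5)Y - (3).
The right side is L{cos(6*t)} = s/(s^2 + 36).
So (s - 5)Y = s/(s^2 + 36) + (3).
Isolate Y and clear denominators.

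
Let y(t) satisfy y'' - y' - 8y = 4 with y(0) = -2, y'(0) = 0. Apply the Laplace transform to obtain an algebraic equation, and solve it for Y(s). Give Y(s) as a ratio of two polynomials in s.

Y(s) = (-2*s^2 + 2*s + 4)/(s^3 - s^2 - 8*s)

Laplace-transform each side.
With L{y''} = s^2 Y - s·y(0) - y'(0) and L{y'} = sY - y(0), with y(0) = -2, y'(0) = 0: the LHS transforms to (s^2 - s - 8)Y - (-2*s + 2).
The right side is L{4} = 4/s.
So (s^2 - s - 8)Y = 4/s + (-2*s + 2).
Isolate Y and clear denominators.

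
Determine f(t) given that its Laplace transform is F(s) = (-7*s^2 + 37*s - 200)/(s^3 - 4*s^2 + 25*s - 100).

Factor the denominator: s^3 - 4*s^2 + 25*s - 100 = (s - 4)*(s^2 + 25).
Partial fraction decomposition gives [-4/(s - 4)] + [-3*s/(s^2 + 25)] + [25/(s^2 + 25)].
Invert each term: -4/(s - 4) ↔ -4e^(4t); -3·s/(s^2 + 25) ↔ -3cos(5t); 5·5/(s^2 + 25) ↔ 5sin(5t).

f(t) = -4*exp(4*t) + 5*sin(5*t) - 3*cos(5*t)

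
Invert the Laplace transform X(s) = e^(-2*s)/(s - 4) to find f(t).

f(t) = Heaviside(t - 2)*(exp(4*t - 8))

The factor e^(-2s) signals a time shift by c = 2 (second shifting theorem).
L{e^(4t)} = 1/(s - 4), so L^-1{1/(s - 4)} = e^(4*t).
Hence the inverse is u(t - 2) times that function evaluated at t - 2.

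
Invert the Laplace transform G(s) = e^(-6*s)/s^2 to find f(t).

f(t) = Heaviside(t - 6)*(t - 6)

The factor e^(-6s) signals a time shift by c = 6 (second shifting theorem).
L{t} = 1!/s^2 = 1/s^2, so L^-1{s^(-2)} = t.
Hence the inverse is u(t - 6) times that function evaluated at t - 6.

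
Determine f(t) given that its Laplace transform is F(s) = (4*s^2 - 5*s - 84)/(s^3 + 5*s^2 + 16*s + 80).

Factor the denominator: s^3 + 5*s^2 + 16*s + 80 = (s + 5)*(s^2 + 16).
Partial fraction decomposition gives [1/(s + 5)] + [3*s/(s^2 + 16)] + [-20/(s^2 + 16)].
Invert each term: 1/(s + 5) ↔ e^(-5t); 3·s/(s^2 + 16) ↔ 3cos(4t); -5·4/(s^2 + 16) ↔ -5sin(4t).

f(t) = -5*sin(4*t) + 3*cos(4*t) + exp(-5*t)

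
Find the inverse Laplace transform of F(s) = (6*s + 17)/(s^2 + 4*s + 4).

5*t*exp(-2*t) + 6*exp(-2*t)

Factor the denominator: s^2 + 4*s + 4 = (s + 2)^2.
Partial fraction decomposition gives [6/(s + 2)] + [5/(s + 2)^2].
Invert each term: 6/(s + 2) ↔ 6e^(-2t); 5/(s + 2)^2 ↔ 5t·e^(-2t).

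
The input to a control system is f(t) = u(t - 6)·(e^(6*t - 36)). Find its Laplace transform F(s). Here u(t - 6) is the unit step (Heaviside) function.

F(s) = exp(-6*s)/(s - 6)

By the second shifting theorem, L{u(t - c)·g(t - c)} = e^(-cs)·G(s) with c = 6 and G(s) = L{g(t)}.
L{e^(6t)} = 1/(s - 6).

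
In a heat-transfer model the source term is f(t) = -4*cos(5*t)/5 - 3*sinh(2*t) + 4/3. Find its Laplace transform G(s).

G(s) = -4*s/(5*(s^2 + 25)) - 6/(s^2 - 4) + 4/(3*s)

The transform is linear, so treat each term independently.
(-3)·[L{sinh(2t)} = 2/(s^2 - 4)]; L{4/3} = (4/3)/s; (-4/5)·[L{cos(5t)} = s/(s^2 + 25)].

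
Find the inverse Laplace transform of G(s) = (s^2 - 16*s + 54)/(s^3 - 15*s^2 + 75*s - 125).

-t^2*exp(5*t)/2 - 6*t*exp(5*t) + exp(5*t)

Factor the denominator: s^3 - 15*s^2 + 75*s - 125 = (s - 5)^3.
Partial fraction decomposition gives [1/(s - 5)] + [-6/(s - 5)^2] + [-1/(s - 5)^3].
Invert each term: 1/(s - 5) ↔ e^(5t); -6/(s - 5)^2 ↔ -6t·e^(5t); -1/(s - 5)^3 ↔ (-1/2)t^2·e^(5t).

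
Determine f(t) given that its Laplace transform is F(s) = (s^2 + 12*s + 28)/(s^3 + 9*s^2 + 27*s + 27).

Factor the denominator: s^3 + 9*s^2 + 27*s + 27 = (s + 3)^3.
Partial fraction decomposition gives [1/(s + 3)] + [6/(s + 3)^2] + [(s + 3)^(-3)].
Invert each term: 1/(s + 3) ↔ e^(-3t); 6/(s + 3)^2 ↔ 6t·e^(-3t); 1/(s + 3)^3 ↔ (1/2)t^2·e^(-3t).

f(t) = t^2*exp(-3*t)/2 + 6*t*exp(-3*t) + exp(-3*t)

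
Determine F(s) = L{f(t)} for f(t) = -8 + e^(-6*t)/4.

By linearity of the Laplace transform, transform each term separately.
L{-8} = -8/s; (1/4)·[L{e^(-6t)} = 1/(s + 6)].

F(s) = 1/(4*(s + 6)) - 8/s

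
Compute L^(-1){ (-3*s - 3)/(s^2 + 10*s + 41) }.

Complete the square in the denominator: s^2 + 10*s + 41 = (s + 5)^2 + 4^2.
Split the numerator to match: -3*s - 3 = -3·(s + 5) + 3·4.
Invert each term: -3·(s + 5)/((s + 5)^2 + 16) ↔ -3e^(-5t)cos(4t); 3·4/((s + 5)^2 + 16) ↔ 3e^(-5t)sin(4t).

3*exp(-5*t)*sin(4*t) - 3*exp(-5*t)*cos(4*t)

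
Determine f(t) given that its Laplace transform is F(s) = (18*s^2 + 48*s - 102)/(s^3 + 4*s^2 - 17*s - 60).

Factor the denominator: s^3 + 4*s^2 - 17*s - 60 = (s - 4)*(s + 3)*(s + 5).
Partial fraction decomposition gives [6/(s + 5)] + [6/(s + 3)] + [6/(s - 4)].
Invert each term: 6/(s + 5) ↔ 6e^(-5t); 6/(s + 3) ↔ 6e^(-3t); 6/(s - 4) ↔ 6e^(4t).

f(t) = 6*exp(4*t) + 6*exp(-3*t) + 6*exp(-5*t)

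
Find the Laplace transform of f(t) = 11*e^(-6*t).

11/(s + 6)

L{11} = 11/s.
By the first shifting theorem, multiplying by e^(-6t) replaces s with s + 6.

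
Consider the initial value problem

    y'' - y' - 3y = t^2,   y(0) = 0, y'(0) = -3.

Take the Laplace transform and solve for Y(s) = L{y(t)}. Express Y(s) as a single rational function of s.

Take the Laplace transform of both sides.
The derivative rules (L{y''} = s^2 Y - s·y(0) - y'(0) and L{y'} = sY - y(0), with y(0) = 0, y'(0) = -3) turn the left side into (s^2 - s - 3)Y - (-3).
The right side is L{t^2} = 2/s^3.
So (s^2 - s - 3)Y = 2/s^3 + (-3).
Solve for Y(s) and write it as one ratio of polynomials.

Y(s) = (-3*s^3 + 2)/(s^5 - s^4 - 3*s^3)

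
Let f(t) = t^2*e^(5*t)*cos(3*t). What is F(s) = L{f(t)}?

F(s) = 2*(s - 5)*(s^2 - 10*s - 2)/(s^2 - 10*s + 34)^3

L{cos(3t)} = s/(s^2 + 9).
Multiplying by e^(5t) shifts s → s - 5, so L{e^(5*t)*cos(3*t)} = (s - 5)/((s - 5)^2 + 9).
Then apply L{t^2·g(t)} = (-1)^2 d^2/ds^2[G(s)] with G(s) = (s - 5)/((s - 5)^2 + 9):
differentiating 2 times and applying the sign gives 2*(s - 5)*(s^2 - 10*s - 2)/(s^2 - 10*s + 34)^3.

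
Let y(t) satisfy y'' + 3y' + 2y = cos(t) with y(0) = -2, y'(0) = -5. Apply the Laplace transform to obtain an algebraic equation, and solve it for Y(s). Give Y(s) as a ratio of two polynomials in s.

Y(s) = (-2*s^3 - 11*s^2 - s - 11)/(s^4 + 3*s^3 + 3*s^2 + 3*s + 2)

Laplace-transform each side.
The derivative rules (L{y''} = s^2 Y - s·y(0) - y'(0) and L{y'} = sY - y(0), with y(0) = -2, y'(0) = -5) turn the left side into (s^2 + 3*s + 2)Y - (-2*s - 11).
The right side is L{cos(t)} = s/(s^2 + 1).
So (s^2 + 3*s + 2)Y = s/(s^2 + 1) + (-2*s - 11).
Isolate Y and clear denominators.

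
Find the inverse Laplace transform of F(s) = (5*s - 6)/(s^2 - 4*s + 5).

Complete the square in the denominator: s^2 - 4*s + 5 = (s - 2)^2 + 1^2.
Split the numerator to match: 5*s - 6 = 5·(s - 2) + 4·1.
Invert each term: 5·(s - 2)/((s - 2)^2 + 1) ↔ 5e^(2t)cos(t); 4·1/((s - 2)^2 + 1) ↔ 4e^(2t)sin(t).

4*exp(2*t)*sin(t) + 5*exp(2*t)*cos(t)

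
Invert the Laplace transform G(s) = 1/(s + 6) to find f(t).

Since L{e^(-6t)} = 1/(s + 6), the inverse is e^(-6*t).

f(t) = exp(-6*t)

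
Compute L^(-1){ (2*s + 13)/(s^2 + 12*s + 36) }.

t*exp(-6*t) + 2*exp(-6*t)

Factor the denominator: s^2 + 12*s + 36 = (s + 6)^2.
Partial fraction decomposition gives [2/(s + 6)] + [(s + 6)^(-2)].
Invert each term: 2/(s + 6) ↔ 2e^(-6t); 1/(s + 6)^2 ↔ t·e^(-6t).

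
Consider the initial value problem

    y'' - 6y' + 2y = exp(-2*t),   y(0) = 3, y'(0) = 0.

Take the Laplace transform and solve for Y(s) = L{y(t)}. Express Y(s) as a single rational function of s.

Apply the Laplace transform to the equation.
With L{y''} = s^2 Y - s·y(0) - y'(0) and L{y'} = sY - y(0), with y(0) = 3, y'(0) = 0: the LHS transforms to (s^2 - 6*s + 2)Y - (3*s - 18).
The right side is L{exp(-2*t)} = 1/(s + 2).
So (s^2 - 6*s + 2)Y = 1/(s + 2) + (3*s - 18).
Solve for Y(s) and write it as one ratio of polynomials.

Y(s) = (3*s^2 - 12*s - 35)/(s^3 - 4*s^2 - 10*s + 4)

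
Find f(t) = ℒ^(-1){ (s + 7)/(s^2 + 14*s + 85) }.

f(t) = exp(-7*t)*cos(6*t)

Rewrite the denominator: s^2 + 14*s + 85 = (s + 7)^2 + 36.
The form in (s + 7) signals a first-shifting-theorem factor e^(-7t).
Since L{cos(6t)} = s/(s^2 + 36), the inverse is e^(-7*t)*cos(6*t).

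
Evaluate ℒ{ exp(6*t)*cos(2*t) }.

(s - 6)/((s - 6)^2 + 4)

L{cos(2t)} = s/(s^2 + 4).
By the first shifting theorem, multiplying by e^(6t) replaces s with s - 6.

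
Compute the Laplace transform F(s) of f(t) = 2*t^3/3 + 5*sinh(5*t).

F(s) = 25/(s^2 - 25) + 4/s^4

The transform is linear, so treat each term independently.
(5)·[L{sinh(5t)} = 5/(s^2 - 25)]; (2/3)·[L{t^3} = 3!/s^4 = 6/s^4].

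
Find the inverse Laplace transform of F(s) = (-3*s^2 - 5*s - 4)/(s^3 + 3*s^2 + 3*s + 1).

-t^2*exp(-t) + t*exp(-t) - 3*exp(-t)

Factor the denominator: s^3 + 3*s^2 + 3*s + 1 = (s + 1)^3.
Partial fraction decomposition gives [-3/(s + 1)] + [(s + 1)^(-2)] + [-2/(s + 1)^3].
Invert each term: -3/(s + 1) ↔ -3e^(-t); 1/(s + 1)^2 ↔ t·e^(-t); -2/(s + 1)^3 ↔ (-1)t^2·e^(-t).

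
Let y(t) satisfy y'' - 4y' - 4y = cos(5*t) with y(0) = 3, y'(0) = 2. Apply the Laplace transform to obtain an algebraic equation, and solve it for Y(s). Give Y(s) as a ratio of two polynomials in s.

Laplace-transform each side.
Using L{y''} = s^2 Y - s·y(0) - y'(0) and L{y'} = sY - y(0), with y(0) = 3, y'(0) = 2, the left side becomes (s^2 - 4*s - 4)Y - (3*s - 10).
The right side is L{cos(5*t)} = s/(s^2 + 25).
So (s^2 - 4*s - 4)Y = s/(s^2 + 25) + (3*s - 10).
Divide through and combine into a single rational function.

Y(s) = (3*s^3 - 10*s^2 + 76*s - 250)/(s^4 - 4*s^3 + 21*s^2 - 100*s - 100)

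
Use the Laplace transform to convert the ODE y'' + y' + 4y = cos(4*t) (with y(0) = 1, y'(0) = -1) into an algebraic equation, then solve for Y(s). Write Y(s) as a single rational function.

Y(s) = (s^3 + 17*s)/(s^4 + s^3 + 20*s^2 + 16*s + 64)

Transform both sides with L{·}.
Using L{y''} = s^2 Y - s·y(0) - y'(0) and L{y'} = sY - y(0), with y(0) = 1, y'(0) = -1, the left side becomes (s^2 + s + 4)Y - (s).
The right side is L{cos(4*t)} = s/(s^2 + 16).
So (s^2 + s + 4)Y = s/(s^2 + 16) + (s).
Isolate Y and clear denominators.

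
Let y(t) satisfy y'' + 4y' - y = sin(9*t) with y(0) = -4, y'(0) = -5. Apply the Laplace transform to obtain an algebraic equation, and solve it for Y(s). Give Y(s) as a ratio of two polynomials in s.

Y(s) = (-4*s^3 - 21*s^2 - 324*s - 1692)/(s^4 + 4*s^3 + 80*s^2 + 324*s - 81)

Apply the Laplace transform to the equation.
With L{y''} = s^2 Y - s·y(0) - y'(0) and L{y'} = sY - y(0), with y(0) = -4, y'(0) = -5: the LHS transforms to (s^2 + 4*s - 1)Y - (-4*s - 21).
The right side is L{sin(9*t)} = 9/(s^2 + 81).
So (s^2 + 4*s - 1)Y = 9/(s^2 + 81) + (-4*s - 21).
Divide through and combine into a single rational function.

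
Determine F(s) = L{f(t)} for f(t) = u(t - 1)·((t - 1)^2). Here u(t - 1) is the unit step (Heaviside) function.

By the second shifting theorem, L{u(t - c)·g(t - c)} = e^(-cs)·G(s) with c = 1 and G(s) = L{g(t)}.
L{t^2} = 2!/s^3 = 2/s^3.

F(s) = 2*exp(-s)/s^3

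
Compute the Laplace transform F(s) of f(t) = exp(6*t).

L{e^(6t)} = 1/(s - 6).

F(s) = 1/(s - 6)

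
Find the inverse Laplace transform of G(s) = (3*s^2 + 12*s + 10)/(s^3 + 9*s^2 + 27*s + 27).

t^2*exp(-3*t)/2 - 6*t*exp(-3*t) + 3*exp(-3*t)

Factor the denominator: s^3 + 9*s^2 + 27*s + 27 = (s + 3)^3.
Partial fraction decomposition gives [3/(s + 3)] + [-6/(s + 3)^2] + [(s + 3)^(-3)].
Invert each term: 3/(s + 3) ↔ 3e^(-3t); -6/(s + 3)^2 ↔ -6t·e^(-3t); 1/(s + 3)^3 ↔ (1/2)t^2·e^(-3t).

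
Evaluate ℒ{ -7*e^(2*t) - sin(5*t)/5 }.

Apply the Laplace transform termwise.
(-1/5)·[L{sin(5t)} = 5/(s^2 + 25)]; (-7)·[L{e^(2t)} = 1/(s - 2)].

-1/(s^2 + 25) - 7/(s - 2)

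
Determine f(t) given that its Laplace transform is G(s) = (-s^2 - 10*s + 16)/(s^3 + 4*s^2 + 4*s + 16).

f(t) = sin(2*t) - 3*cos(2*t) + 2*exp(-4*t)

Factor the denominator: s^3 + 4*s^2 + 4*s + 16 = (s + 4)*(s^2 + 4).
Partial fraction decomposition gives [2/(s + 4)] + [-3*s/(s^2 + 4)] + [2/(s^2 + 4)].
Invert each term: 2/(s + 4) ↔ 2e^(-4t); -3·s/(s^2 + 4) ↔ -3cos(2t); 1·2/(s^2 + 4) ↔ sin(2t).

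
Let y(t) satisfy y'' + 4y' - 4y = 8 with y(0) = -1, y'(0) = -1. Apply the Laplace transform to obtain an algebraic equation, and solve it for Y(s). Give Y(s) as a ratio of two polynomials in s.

Transform both sides with L{·}.
With L{y''} = s^2 Y - s·y(0) - y'(0) and L{y'} = sY - y(0), with y(0) = -1, y'(0) = -1: the LHS transforms to (s^2 + 4*s - 4)Y - (-s - 5).
The right side is L{8} = 8/s.
So (s^2 + 4*s - 4)Y = 8/s + (-s - 5).
Isolate Y and clear denominators.

Y(s) = (-s^2 - 5*s + 8)/(s^3 + 4*s^2 - 4*s)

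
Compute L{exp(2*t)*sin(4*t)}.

4/((s - 2)^2 + 16)

L{sin(4t)} = 4/(s^2 + 16).
By the first shifting theorem, multiplying by e^(2t) replaces s with s - 2.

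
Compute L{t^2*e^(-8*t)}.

2/(s + 8)^3

L{e^(-8t)} = 1/(s + 8).
Then apply L{t^2·g(t)} = (-1)^2 d^2/ds^2[G(s)] with G(s) = 1/(s + 8):
differentiating 2 times and applying the sign gives 2/(s + 8)^3.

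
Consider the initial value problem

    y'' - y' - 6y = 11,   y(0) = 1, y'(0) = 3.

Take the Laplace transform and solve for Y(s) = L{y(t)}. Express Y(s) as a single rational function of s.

Transform both sides with L{·}.
With L{y''} = s^2 Y - s·y(0) - y'(0) and L{y'} = sY - y(0), with y(0) = 1, y'(0) = 3: the LHS transforms to (s^2 - s - 6)Y - (s + 2).
The right side is L{11} = 11/s.
So (s^2 - s - 6)Y = 11/s + (s + 2).
Isolate Y and clear denominators.

Y(s) = (s^2 + 2*s + 11)/(s^3 - s^2 - 6*s)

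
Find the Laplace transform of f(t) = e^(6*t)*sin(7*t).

L{sin(7t)} = 7/(s^2 + 49).
By the first shifting theorem, multiplying by e^(6t) replaces s with s - 6.

7/((s - 6)^2 + 49)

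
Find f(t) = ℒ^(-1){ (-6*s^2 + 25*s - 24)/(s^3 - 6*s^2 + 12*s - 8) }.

Factor the denominator: s^3 - 6*s^2 + 12*s - 8 = (s - 2)^3.
Partial fraction decomposition gives [-6/(s - 2)] + [(s - 2)^(-2)] + [2/(s - 2)^3].
Invert each term: -6/(s - 2) ↔ -6e^(2t); 1/(s - 2)^2 ↔ t·e^(2t); 2/(s - 2)^3 ↔ (1)t^2·e^(2t).

f(t) = t^2*exp(2*t) + t*exp(2*t) - 6*exp(2*t)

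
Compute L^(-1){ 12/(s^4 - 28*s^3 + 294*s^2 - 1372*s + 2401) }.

Rewrite the denominator: s^4 - 28*s^3 + 294*s^2 - 1372*s + 2401 = (s - 7)^4.
The form in (s - 7) signals a first-shifting-theorem factor e^(7t).
Since L{t^3} = 3!/s^4 = 6/s^4, the inverse is t^3*e^(7*t), scaled by 2.

2*t^3*exp(7*t)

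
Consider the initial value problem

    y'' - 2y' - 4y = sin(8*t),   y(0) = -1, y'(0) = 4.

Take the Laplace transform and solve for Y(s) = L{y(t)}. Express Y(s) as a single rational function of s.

Apply the Laplace transform to the equation.
The derivative rules (L{y''} = s^2 Y - s·y(0) - y'(0) and L{y'} = sY - y(0), with y(0) = -1, y'(0) = 4) turn the left side into (s^2 - 2*s - 4)Y - (-s + 6).
The right side is L{sin(8*t)} = 8/(s^2 + 64).
So (s^2 - 2*s - 4)Y = 8/(s^2 + 64) + (-s + 6).
Solve for Y(s) and write it as one ratio of polynomials.

Y(s) = (-s^3 + 6*s^2 - 64*s + 392)/(s^4 - 2*s^3 + 60*s^2 - 128*s - 256)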